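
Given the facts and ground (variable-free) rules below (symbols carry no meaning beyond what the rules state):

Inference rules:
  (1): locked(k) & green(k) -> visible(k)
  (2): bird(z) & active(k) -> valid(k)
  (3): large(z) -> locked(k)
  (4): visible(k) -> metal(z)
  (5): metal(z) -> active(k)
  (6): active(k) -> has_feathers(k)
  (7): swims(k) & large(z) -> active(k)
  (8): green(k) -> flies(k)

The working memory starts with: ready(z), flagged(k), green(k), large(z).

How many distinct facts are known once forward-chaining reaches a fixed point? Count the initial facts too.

Round 1: (3) [large(z) -> locked(k)]; (8) [green(k) -> flies(k)]. Adds locked(k), flies(k).
Round 2: (1) [locked(k) & green(k) -> visible(k)]. Adds visible(k).
Round 3: (4) [visible(k) -> metal(z)]. Adds metal(z).
Round 4: (5) [metal(z) -> active(k)]. Adds active(k).
Round 5: (6) [active(k) -> has_feathers(k)]. Adds has_feathers(k).
Closure: {active(k), flagged(k), flies(k), green(k), has_feathers(k), large(z), locked(k), metal(z), ready(z), visible(k)} — 10 facts.

10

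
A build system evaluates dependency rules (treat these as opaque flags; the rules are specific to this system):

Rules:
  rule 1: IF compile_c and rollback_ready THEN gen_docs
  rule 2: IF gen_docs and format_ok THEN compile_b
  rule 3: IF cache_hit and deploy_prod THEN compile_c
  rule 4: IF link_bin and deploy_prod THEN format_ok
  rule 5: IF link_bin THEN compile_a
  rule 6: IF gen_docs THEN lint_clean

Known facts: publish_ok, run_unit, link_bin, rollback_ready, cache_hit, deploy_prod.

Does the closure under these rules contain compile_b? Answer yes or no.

yes

Round 1 fires rule 3, rule 4, rule 5, giving compile_c, format_ok, compile_a.
Round 2 fires rule 1, giving gen_docs.
Round 3 fires rule 2, rule 6, giving compile_b, lint_clean.
compile_b appears in round 3, so it is derivable.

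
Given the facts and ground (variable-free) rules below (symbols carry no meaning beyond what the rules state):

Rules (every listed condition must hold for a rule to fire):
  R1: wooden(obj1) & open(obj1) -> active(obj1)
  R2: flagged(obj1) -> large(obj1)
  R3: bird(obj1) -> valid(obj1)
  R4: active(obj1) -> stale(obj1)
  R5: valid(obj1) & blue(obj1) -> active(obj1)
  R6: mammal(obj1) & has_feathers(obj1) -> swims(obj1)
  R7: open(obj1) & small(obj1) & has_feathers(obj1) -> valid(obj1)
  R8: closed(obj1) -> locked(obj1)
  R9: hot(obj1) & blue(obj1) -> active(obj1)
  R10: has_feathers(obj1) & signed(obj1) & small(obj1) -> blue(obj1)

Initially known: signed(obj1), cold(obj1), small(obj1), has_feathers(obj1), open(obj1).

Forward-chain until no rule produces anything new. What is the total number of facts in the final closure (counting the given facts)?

9

[1] R7 [open(obj1) & small(obj1) & has_feathers(obj1) -> valid(obj1)]; R10 [has_feathers(obj1) & signed(obj1) & small(obj1) -> blue(obj1)]. ⇒ new: valid(obj1), blue(obj1).
[2] R5 [valid(obj1) & blue(obj1) -> active(obj1)]. ⇒ new: active(obj1).
[3] R4 [active(obj1) -> stale(obj1)]. ⇒ new: stale(obj1).
Closure: {active(obj1), blue(obj1), cold(obj1), has_feathers(obj1), open(obj1), signed(obj1), small(obj1), stale(obj1), valid(obj1)} — 9 facts.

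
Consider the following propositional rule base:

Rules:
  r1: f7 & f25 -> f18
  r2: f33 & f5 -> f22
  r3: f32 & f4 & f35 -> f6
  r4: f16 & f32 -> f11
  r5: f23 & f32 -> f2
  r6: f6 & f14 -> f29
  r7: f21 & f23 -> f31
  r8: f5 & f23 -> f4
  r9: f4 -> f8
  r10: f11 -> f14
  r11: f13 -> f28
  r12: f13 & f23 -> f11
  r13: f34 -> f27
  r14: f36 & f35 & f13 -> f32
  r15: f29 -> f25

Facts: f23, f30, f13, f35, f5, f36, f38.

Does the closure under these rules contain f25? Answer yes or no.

Round 1: r8 [f5 & f23 -> f4]; r11 [f13 -> f28]; r12 [f13 & f23 -> f11]; r14 [f36 & f35 & f13 -> f32]. Adds f4, f28, f11, f32.
Round 2: r3 [f32 & f4 & f35 -> f6]; r5 [f23 & f32 -> f2]; r9 [f4 -> f8]; r10 [f11 -> f14]. Adds f6, f2, f8, f14.
Round 3: r6 [f6 & f14 -> f29]. Adds f29.
Round 4: r15 [f29 -> f25]. Adds f25.
f25 appears in round 4, so it is derivable.

yes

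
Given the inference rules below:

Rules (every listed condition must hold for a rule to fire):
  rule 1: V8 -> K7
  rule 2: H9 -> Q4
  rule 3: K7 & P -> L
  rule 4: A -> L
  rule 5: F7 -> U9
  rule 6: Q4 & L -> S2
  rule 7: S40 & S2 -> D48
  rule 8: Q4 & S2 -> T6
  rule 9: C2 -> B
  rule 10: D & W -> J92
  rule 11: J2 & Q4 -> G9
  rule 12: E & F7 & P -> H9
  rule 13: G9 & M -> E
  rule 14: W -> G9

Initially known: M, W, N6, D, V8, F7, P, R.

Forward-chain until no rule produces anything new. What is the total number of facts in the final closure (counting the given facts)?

[1] rule 1 [V8 -> K7]; rule 5 [F7 -> U9]; rule 10 [D & W -> J92]; rule 14 [W -> G9]. ⇒ new: K7, U9, J92, G9.
[2] rule 3 [K7 & P -> L]; rule 13 [G9 & M -> E]. ⇒ new: L, E.
[3] rule 12 [E & F7 & P -> H9]. ⇒ new: H9.
[4] rule 2 [H9 -> Q4]. ⇒ new: Q4.
[5] rule 6 [Q4 & L -> S2]. ⇒ new: S2.
[6] rule 8 [Q4 & S2 -> T6]. ⇒ new: T6.
Closure: {D, E, F7, G9, H9, J92, K7, L, M, N6, P, Q4, R, S2, T6, U9, V8, W} — 18 facts.

18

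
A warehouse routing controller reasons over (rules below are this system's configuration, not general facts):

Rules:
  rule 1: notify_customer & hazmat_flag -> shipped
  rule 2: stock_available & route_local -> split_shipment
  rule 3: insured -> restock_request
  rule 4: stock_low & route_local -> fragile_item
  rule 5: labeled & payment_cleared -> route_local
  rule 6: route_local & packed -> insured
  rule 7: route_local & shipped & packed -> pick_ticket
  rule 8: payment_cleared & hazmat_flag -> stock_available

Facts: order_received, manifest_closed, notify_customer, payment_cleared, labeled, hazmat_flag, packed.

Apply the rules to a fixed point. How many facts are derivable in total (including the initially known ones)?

14

Round 1 — rule 1, rule 5, rule 8, derive shipped, route_local, stock_available.
Round 2 — rule 2, rule 6, rule 7, derive split_shipment, insured, pick_ticket.
Round 3 — rule 3, derive restock_request.
Closure: {hazmat_flag, insured, labeled, manifest_closed, notify_customer, order_received, packed, payment_cleared, pick_ticket, restock_request, route_local, shipped, split_shipment, stock_available} — 14 facts.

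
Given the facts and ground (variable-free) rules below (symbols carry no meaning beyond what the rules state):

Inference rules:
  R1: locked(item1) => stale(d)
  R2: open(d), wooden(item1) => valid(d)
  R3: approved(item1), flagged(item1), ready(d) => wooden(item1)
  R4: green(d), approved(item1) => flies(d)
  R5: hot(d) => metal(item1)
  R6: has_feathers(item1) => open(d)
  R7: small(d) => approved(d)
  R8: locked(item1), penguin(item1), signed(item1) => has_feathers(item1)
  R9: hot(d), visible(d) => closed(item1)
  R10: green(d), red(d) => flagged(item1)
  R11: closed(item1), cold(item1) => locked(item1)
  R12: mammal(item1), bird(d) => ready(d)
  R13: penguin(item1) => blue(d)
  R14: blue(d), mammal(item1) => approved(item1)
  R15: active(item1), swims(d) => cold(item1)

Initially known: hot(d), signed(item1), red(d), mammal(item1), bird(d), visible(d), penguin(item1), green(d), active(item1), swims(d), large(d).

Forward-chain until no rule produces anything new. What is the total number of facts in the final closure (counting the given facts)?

Round 1: R5 [hot(d) => metal(item1)]; R9 [hot(d), visible(d) => closed(item1)]; R10 [green(d), red(d) => flagged(item1)]; R12 [mammal(item1), bird(d) => ready(d)]; R13 [penguin(item1) => blue(d)]; R15 [active(item1), swims(d) => cold(item1)]. New: metal(item1), closed(item1), flagged(item1), ready(d), blue(d), cold(item1).
Round 2: R11 [closed(item1), cold(item1) => locked(item1)]; R14 [blue(d), mammal(item1) => approved(item1)]. New: locked(item1), approved(item1).
Round 3: R1 [locked(item1) => stale(d)]; R3 [approved(item1), flagged(item1), ready(d) => wooden(item1)]; R4 [green(d), approved(item1) => flies(d)]; R8 [locked(item1), penguin(item1), signed(item1) => has_feathers(item1)]. New: stale(d), wooden(item1), flies(d), has_feathers(item1).
Round 4: R6 [has_feathers(item1) => open(d)]. New: open(d).
Round 5: R2 [open(d), wooden(item1) => valid(d)]. New: valid(d).
Closure: {active(item1), approved(item1), bird(d), blue(d), closed(item1), cold(item1), flagged(item1), flies(d), green(d), has_feathers(item1), hot(d), large(d), locked(item1), mammal(item1), metal(item1), open(d), penguin(item1), ready(d), red(d), signed(item1), stale(d), swims(d), valid(d), visible(d), wooden(item1)} — 25 facts.

25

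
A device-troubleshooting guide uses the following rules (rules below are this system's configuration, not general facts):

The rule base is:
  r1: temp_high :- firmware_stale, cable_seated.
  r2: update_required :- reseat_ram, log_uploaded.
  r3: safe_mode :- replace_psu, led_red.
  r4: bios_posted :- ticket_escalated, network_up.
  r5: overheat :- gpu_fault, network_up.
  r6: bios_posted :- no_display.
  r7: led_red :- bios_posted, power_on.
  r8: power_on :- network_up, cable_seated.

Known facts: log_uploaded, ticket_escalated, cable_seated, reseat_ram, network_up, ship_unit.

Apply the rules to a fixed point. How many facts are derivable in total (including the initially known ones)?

Round 1: r2 [update_required :- reseat_ram, log_uploaded.]; r4 [bios_posted :- ticket_escalated, network_up.]; r8 [power_on :- network_up, cable_seated.]. Adds update_required, bios_posted, power_on.
Round 2: r7 [led_red :- bios_posted, power_on.]. Adds led_red.
Closure: {bios_posted, cable_seated, led_red, log_uploaded, network_up, power_on, reseat_ram, ship_unit, ticket_escalated, update_required} — 10 facts.

10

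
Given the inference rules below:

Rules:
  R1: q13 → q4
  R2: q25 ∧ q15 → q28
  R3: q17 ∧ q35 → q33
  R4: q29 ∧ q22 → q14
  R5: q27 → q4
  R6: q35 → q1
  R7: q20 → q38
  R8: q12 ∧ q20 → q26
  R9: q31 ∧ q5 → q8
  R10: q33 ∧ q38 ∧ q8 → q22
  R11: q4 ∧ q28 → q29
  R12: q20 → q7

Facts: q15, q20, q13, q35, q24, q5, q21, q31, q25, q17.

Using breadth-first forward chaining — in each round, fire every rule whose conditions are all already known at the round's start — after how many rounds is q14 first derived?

3

[1] R1 [q13 → q4]; R2 [q25 ∧ q15 → q28]; R3 [q17 ∧ q35 → q33]; R6 [q35 → q1]; R7 [q20 → q38]; R9 [q31 ∧ q5 → q8]; R12 [q20 → q7]. ⇒ new: q4, q28, q33, q1, q38, q8, q7.
[2] R10 [q33 ∧ q38 ∧ q8 → q22]; R11 [q4 ∧ q28 → q29]. ⇒ new: q22, q29.
[3] R4 [q29 ∧ q22 → q14]. ⇒ new: q14.
q14 first appears in round 3.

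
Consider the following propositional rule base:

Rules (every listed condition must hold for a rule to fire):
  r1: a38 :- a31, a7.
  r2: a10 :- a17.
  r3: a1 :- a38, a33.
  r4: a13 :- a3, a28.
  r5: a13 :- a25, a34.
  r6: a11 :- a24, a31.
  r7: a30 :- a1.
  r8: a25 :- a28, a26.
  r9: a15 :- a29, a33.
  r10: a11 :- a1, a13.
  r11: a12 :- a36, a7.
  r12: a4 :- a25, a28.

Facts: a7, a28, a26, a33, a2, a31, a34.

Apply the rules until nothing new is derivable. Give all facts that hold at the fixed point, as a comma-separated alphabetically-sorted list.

Round 1 — r1, r8, derive a38, a25.
Round 2 — r3, r5, r12, derive a1, a13, a4.
Round 3 — r7, r10, derive a30, a11.

a1, a11, a13, a2, a25, a26, a28, a30, a31, a33, a34, a38, a4, a7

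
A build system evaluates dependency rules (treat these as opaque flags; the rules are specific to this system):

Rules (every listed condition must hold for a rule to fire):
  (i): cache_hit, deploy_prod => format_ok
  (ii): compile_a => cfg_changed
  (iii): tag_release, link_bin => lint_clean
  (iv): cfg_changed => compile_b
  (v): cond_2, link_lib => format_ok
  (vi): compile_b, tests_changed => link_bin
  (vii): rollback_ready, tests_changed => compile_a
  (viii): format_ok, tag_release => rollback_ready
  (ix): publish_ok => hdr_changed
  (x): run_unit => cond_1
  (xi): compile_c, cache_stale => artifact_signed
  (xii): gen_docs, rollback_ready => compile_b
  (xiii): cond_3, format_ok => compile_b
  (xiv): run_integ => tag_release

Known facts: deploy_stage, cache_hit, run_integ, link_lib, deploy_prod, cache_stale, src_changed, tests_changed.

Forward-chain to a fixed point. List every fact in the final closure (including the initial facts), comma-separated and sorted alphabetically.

Round 1 — (i), (xiv), derive format_ok, tag_release.
Round 2 — (viii), derive rollback_ready.
Round 3 — (vii), derive compile_a.
Round 4 — (ii), derive cfg_changed.
Round 5 — (iv), derive compile_b.
Round 6 — (vi), derive link_bin.
Round 7 — (iii), derive lint_clean.

cache_hit, cache_stale, cfg_changed, compile_a, compile_b, deploy_prod, deploy_stage, format_ok, link_bin, link_lib, lint_clean, rollback_ready, run_integ, src_changed, tag_release, tests_changed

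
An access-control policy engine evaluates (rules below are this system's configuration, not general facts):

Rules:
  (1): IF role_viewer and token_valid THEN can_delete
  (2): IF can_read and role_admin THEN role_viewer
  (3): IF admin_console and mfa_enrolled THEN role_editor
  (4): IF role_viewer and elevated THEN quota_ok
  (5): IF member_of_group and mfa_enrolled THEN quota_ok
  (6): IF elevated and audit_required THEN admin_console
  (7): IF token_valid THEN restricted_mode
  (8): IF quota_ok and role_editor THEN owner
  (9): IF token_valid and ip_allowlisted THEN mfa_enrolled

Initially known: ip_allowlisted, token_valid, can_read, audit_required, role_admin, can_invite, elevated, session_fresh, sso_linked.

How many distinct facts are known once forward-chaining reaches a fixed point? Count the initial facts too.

17

Round 1: (2) [IF can_read and role_admin THEN role_viewer]; (6) [IF elevated and audit_required THEN admin_console]; (7) [IF token_valid THEN restricted_mode]; (9) [IF token_valid and ip_allowlisted THEN mfa_enrolled]. Adds role_viewer, admin_console, restricted_mode, mfa_enrolled.
Round 2: (1) [IF role_viewer and token_valid THEN can_delete]; (3) [IF admin_console and mfa_enrolled THEN role_editor]; (4) [IF role_viewer and elevated THEN quota_ok]. Adds can_delete, role_editor, quota_ok.
Round 3: (8) [IF quota_ok and role_editor THEN owner]. Adds owner.
Closure: {admin_console, audit_required, can_delete, can_invite, can_read, elevated, ip_allowlisted, mfa_enrolled, owner, quota_ok, restricted_mode, role_admin, role_editor, role_viewer, session_fresh, sso_linked, token_valid} — 17 facts.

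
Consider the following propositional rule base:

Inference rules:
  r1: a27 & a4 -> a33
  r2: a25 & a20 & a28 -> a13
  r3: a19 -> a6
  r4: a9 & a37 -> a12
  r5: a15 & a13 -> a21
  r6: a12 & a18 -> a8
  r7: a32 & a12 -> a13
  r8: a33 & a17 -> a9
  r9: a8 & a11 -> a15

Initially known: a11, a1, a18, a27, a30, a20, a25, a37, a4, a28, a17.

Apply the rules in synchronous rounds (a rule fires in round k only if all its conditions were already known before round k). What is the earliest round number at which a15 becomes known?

5

[1] r1 [a27 & a4 -> a33]; r2 [a25 & a20 & a28 -> a13]. ⇒ new: a33, a13.
[2] r8 [a33 & a17 -> a9]. ⇒ new: a9.
[3] r4 [a9 & a37 -> a12]. ⇒ new: a12.
[4] r6 [a12 & a18 -> a8]. ⇒ new: a8.
[5] r9 [a8 & a11 -> a15]. ⇒ new: a15.
a15 first appears in round 5.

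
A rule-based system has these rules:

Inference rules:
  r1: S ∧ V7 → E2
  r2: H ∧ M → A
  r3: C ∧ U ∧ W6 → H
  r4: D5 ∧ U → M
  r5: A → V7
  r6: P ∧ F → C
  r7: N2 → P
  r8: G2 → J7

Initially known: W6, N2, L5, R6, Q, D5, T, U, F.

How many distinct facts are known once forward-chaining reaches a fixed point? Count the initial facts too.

15

Round 1: r4 [D5 ∧ U → M]; r7 [N2 → P]. New: M, P.
Round 2: r6 [P ∧ F → C]. New: C.
Round 3: r3 [C ∧ U ∧ W6 → H]. New: H.
Round 4: r2 [H ∧ M → A]. New: A.
Round 5: r5 [A → V7]. New: V7.
Closure: {A, C, D5, F, H, L5, M, N2, P, Q, R6, T, U, V7, W6} — 15 facts.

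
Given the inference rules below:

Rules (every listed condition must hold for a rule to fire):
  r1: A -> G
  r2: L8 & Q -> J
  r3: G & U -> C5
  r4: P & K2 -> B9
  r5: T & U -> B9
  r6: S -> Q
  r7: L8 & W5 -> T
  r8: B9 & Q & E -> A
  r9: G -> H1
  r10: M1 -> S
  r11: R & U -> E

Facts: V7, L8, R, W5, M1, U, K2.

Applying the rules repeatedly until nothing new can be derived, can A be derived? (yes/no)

yes

Round 1: r7 [L8 & W5 -> T]; r10 [M1 -> S]; r11 [R & U -> E]. New: T, S, E.
Round 2: r5 [T & U -> B9]; r6 [S -> Q]. New: B9, Q.
Round 3: r2 [L8 & Q -> J]; r8 [B9 & Q & E -> A]. New: J, A.
Round 4: r1 [A -> G]. New: G.
Round 5: r3 [G & U -> C5]; r9 [G -> H1]. New: C5, H1.
A appears in round 3, so it is derivable.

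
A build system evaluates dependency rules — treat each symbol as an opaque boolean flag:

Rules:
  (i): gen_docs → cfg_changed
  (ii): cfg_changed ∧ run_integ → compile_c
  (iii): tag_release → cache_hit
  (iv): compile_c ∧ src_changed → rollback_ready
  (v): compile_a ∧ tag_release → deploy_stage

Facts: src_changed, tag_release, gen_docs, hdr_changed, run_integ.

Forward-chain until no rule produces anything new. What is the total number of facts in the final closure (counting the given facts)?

Round 1 — (i), (iii), derive cfg_changed, cache_hit.
Round 2 — (ii), derive compile_c.
Round 3 — (iv), derive rollback_ready.
Closure: {cache_hit, cfg_changed, compile_c, gen_docs, hdr_changed, rollback_ready, run_integ, src_changed, tag_release} — 9 facts.

9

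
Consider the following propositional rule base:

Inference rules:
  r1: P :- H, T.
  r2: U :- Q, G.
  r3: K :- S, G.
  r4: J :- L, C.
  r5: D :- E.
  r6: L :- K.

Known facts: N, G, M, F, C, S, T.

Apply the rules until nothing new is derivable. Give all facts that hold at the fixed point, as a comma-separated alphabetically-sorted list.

Round 1 fires r3, giving K.
Round 2 fires r6, giving L.
Round 3 fires r4, giving J.

C, F, G, J, K, L, M, N, S, T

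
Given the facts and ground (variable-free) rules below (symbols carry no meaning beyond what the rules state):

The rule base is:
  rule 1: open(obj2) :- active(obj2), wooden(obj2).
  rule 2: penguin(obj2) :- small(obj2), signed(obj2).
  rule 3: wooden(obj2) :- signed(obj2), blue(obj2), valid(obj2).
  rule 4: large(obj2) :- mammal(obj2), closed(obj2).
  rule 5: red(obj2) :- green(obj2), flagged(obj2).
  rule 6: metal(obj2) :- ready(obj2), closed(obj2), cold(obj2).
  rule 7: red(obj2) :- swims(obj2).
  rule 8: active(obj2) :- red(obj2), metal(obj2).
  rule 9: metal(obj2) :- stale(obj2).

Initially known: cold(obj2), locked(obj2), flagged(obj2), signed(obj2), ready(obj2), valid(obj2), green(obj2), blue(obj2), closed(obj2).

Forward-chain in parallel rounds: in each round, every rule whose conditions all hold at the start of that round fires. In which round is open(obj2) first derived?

3

Round 1 — rule 3, rule 5, rule 6, derive wooden(obj2), red(obj2), metal(obj2).
Round 2 — rule 8, derive active(obj2).
Round 3 — rule 1, derive open(obj2).
open(obj2) first appears in round 3.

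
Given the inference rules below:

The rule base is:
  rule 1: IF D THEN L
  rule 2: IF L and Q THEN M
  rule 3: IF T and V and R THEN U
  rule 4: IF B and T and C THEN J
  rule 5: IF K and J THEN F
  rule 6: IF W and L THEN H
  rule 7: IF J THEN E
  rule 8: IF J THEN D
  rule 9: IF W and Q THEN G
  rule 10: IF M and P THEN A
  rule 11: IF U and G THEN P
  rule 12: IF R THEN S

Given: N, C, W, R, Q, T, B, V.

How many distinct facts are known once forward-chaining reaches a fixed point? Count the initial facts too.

[1] rule 3 [IF T and V and R THEN U]; rule 4 [IF B and T and C THEN J]; rule 9 [IF W and Q THEN G]; rule 12 [IF R THEN S]. ⇒ new: U, J, G, S.
[2] rule 7 [IF J THEN E]; rule 8 [IF J THEN D]; rule 11 [IF U and G THEN P]. ⇒ new: E, D, P.
[3] rule 1 [IF D THEN L]. ⇒ new: L.
[4] rule 2 [IF L and Q THEN M]; rule 6 [IF W and L THEN H]. ⇒ new: M, H.
[5] rule 10 [IF M and P THEN A]. ⇒ new: A.
Closure: {A, B, C, D, E, G, H, J, L, M, N, P, Q, R, S, T, U, V, W} — 19 facts.

19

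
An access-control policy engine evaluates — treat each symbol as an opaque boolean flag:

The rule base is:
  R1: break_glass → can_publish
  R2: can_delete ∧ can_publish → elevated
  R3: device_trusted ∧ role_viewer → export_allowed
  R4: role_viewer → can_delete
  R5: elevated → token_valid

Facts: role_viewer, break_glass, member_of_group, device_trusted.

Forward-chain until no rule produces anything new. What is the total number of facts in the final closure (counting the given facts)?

9

Round 1: R1 [break_glass → can_publish]; R3 [device_trusted ∧ role_viewer → export_allowed]; R4 [role_viewer → can_delete]. New: can_publish, export_allowed, can_delete.
Round 2: R2 [can_delete ∧ can_publish → elevated]. New: elevated.
Round 3: R5 [elevated → token_valid]. New: token_valid.
Closure: {break_glass, can_delete, can_publish, device_trusted, elevated, export_allowed, member_of_group, role_viewer, token_valid} — 9 facts.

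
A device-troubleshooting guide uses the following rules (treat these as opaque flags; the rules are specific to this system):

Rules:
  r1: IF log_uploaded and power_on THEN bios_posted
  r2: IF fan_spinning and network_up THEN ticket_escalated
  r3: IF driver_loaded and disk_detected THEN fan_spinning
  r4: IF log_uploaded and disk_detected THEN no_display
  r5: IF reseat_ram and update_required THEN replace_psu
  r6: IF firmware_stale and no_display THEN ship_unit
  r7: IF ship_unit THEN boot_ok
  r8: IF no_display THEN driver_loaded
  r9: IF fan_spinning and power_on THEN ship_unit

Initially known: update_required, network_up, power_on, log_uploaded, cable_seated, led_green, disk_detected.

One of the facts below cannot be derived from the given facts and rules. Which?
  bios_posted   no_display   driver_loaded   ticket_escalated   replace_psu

replace_psu

Round 1 fires r1, r4, giving bios_posted, no_display.
Round 2 fires r8, giving driver_loaded.
Round 3 fires r3, giving fan_spinning.
Round 4 fires r2, r9, giving ticket_escalated, ship_unit.
Round 5 fires r7, giving boot_ok.
Derived: ticket_escalated (round 4), driver_loaded (round 2), bios_posted (round 1), no_display (round 1). replace_psu never appears in any round.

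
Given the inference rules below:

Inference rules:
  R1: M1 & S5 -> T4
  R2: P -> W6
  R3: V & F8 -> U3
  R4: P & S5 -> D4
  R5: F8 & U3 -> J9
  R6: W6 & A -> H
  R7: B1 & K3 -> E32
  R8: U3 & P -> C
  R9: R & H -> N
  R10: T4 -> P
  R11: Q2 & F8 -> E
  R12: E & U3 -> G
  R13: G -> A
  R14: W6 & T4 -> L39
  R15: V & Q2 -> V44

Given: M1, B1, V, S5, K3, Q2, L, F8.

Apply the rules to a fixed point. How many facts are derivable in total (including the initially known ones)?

Round 1 fires R1, R3, R7, R11, R15, giving T4, U3, E32, E, V44.
Round 2 fires R5, R10, R12, giving J9, P, G.
Round 3 fires R2, R4, R8, R13, giving W6, D4, C, A.
Round 4 fires R6, R14, giving H, L39.
Closure: {A, B1, C, D4, E, E32, F8, G, H, J9, K3, L, L39, M1, P, Q2, S5, T4, U3, V, V44, W6} — 22 facts.

22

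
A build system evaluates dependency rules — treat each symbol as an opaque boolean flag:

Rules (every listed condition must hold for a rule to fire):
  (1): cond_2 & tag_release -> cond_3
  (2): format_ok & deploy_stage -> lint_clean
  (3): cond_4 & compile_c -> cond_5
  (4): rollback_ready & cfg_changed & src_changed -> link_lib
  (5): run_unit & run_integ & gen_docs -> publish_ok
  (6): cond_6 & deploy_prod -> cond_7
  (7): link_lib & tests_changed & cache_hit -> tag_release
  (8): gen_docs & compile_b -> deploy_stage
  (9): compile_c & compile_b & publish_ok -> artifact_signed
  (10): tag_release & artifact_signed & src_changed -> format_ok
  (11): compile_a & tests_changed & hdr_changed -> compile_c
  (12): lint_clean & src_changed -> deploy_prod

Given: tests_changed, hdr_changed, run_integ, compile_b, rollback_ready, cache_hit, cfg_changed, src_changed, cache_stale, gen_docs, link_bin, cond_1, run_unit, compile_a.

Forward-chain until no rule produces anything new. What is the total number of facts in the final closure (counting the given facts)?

Round 1: (4) [rollback_ready & cfg_changed & src_changed -> link_lib]; (5) [run_unit & run_integ & gen_docs -> publish_ok]; (8) [gen_docs & compile_b -> deploy_stage]; (11) [compile_a & tests_changed & hdr_changed -> compile_c]. New: link_lib, publish_ok, deploy_stage, compile_c.
Round 2: (7) [link_lib & tests_changed & cache_hit -> tag_release]; (9) [compile_c & compile_b & publish_ok -> artifact_signed]. New: tag_release, artifact_signed.
Round 3: (10) [tag_release & artifact_signed & src_changed -> format_ok]. New: format_ok.
Round 4: (2) [format_ok & deploy_stage -> lint_clean]. New: lint_clean.
Round 5: (12) [lint_clean & src_changed -> deploy_prod]. New: deploy_prod.
Closure: {artifact_signed, cache_hit, cache_stale, cfg_changed, compile_a, compile_b, compile_c, cond_1, deploy_prod, deploy_stage, format_ok, gen_docs, hdr_changed, link_bin, link_lib, lint_clean, publish_ok, rollback_ready, run_integ, run_unit, src_changed, tag_release, tests_changed} — 23 facts.

23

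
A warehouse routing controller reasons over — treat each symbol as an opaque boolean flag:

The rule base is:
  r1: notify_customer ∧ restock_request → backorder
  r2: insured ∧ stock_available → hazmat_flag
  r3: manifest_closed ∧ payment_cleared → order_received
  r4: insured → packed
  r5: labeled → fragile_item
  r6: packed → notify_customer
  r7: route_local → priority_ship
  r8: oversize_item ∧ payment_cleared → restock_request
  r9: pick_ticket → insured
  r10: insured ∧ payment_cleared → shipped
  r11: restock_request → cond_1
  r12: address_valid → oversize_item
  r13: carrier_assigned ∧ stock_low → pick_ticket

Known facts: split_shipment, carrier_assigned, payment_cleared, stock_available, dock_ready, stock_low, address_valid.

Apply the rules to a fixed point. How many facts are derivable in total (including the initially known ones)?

17

Round 1: r12 [address_valid → oversize_item]; r13 [carrier_assigned ∧ stock_low → pick_ticket]. Adds oversize_item, pick_ticket.
Round 2: r8 [oversize_item ∧ payment_cleared → restock_request]; r9 [pick_ticket → insured]. Adds restock_request, insured.
Round 3: r2 [insured ∧ stock_available → hazmat_flag]; r4 [insured → packed]; r10 [insured ∧ payment_cleared → shipped]; r11 [restock_request → cond_1]. Adds hazmat_flag, packed, shipped, cond_1.
Round 4: r6 [packed → notify_customer]. Adds notify_customer.
Round 5: r1 [notify_customer ∧ restock_request → backorder]. Adds backorder.
Closure: {address_valid, backorder, carrier_assigned, cond_1, dock_ready, hazmat_flag, insured, notify_customer, oversize_item, packed, payment_cleared, pick_ticket, restock_request, shipped, split_shipment, stock_available, stock_low} — 17 facts.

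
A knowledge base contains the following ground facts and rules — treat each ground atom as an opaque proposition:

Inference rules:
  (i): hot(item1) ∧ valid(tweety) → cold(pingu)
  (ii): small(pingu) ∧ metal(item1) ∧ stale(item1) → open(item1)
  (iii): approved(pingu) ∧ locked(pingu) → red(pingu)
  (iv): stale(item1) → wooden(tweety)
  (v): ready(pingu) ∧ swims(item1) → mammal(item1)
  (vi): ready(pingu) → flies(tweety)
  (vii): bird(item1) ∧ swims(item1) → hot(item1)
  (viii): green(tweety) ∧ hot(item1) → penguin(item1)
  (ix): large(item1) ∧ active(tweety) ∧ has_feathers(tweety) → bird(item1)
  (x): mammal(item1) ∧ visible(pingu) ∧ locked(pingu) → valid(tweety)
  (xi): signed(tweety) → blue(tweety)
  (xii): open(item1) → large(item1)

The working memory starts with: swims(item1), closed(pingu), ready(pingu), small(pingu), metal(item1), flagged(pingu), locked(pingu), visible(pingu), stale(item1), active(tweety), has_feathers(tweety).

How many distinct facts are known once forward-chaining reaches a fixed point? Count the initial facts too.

20

Round 1: (ii) [small(pingu) ∧ metal(item1) ∧ stale(item1) → open(item1)]; (iv) [stale(item1) → wooden(tweety)]; (v) [ready(pingu) ∧ swims(item1) → mammal(item1)]; (vi) [ready(pingu) → flies(tweety)]. New: open(item1), wooden(tweety), mammal(item1), flies(tweety).
Round 2: (x) [mammal(item1) ∧ visible(pingu) ∧ locked(pingu) → valid(tweety)]; (xii) [open(item1) → large(item1)]. New: valid(tweety), large(item1).
Round 3: (ix) [large(item1) ∧ active(tweety) ∧ has_feathers(tweety) → bird(item1)]. New: bird(item1).
Round 4: (vii) [bird(item1) ∧ swims(item1) → hot(item1)]. New: hot(item1).
Round 5: (i) [hot(item1) ∧ valid(tweety) → cold(pingu)]. New: cold(pingu).
Closure: {active(tweety), bird(item1), closed(pingu), cold(pingu), flagged(pingu), flies(tweety), has_feathers(tweety), hot(item1), large(item1), locked(pingu), mammal(item1), metal(item1), open(item1), ready(pingu), small(pingu), stale(item1), swims(item1), valid(tweety), visible(pingu), wooden(tweety)} — 20 facts.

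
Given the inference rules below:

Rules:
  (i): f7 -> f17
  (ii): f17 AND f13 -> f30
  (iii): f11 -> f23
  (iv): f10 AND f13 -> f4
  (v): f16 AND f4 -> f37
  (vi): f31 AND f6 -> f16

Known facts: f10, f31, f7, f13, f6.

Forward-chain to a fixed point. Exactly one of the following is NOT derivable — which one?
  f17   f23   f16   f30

Round 1: (i) [f7 -> f17]; (iv) [f10 AND f13 -> f4]; (vi) [f31 AND f6 -> f16]. Adds f17, f4, f16.
Round 2: (ii) [f17 AND f13 -> f30]; (v) [f16 AND f4 -> f37]. Adds f30, f37.
Derived: f16 (round 1), f30 (round 2), f17 (round 1). f23 never appears in any round.

f23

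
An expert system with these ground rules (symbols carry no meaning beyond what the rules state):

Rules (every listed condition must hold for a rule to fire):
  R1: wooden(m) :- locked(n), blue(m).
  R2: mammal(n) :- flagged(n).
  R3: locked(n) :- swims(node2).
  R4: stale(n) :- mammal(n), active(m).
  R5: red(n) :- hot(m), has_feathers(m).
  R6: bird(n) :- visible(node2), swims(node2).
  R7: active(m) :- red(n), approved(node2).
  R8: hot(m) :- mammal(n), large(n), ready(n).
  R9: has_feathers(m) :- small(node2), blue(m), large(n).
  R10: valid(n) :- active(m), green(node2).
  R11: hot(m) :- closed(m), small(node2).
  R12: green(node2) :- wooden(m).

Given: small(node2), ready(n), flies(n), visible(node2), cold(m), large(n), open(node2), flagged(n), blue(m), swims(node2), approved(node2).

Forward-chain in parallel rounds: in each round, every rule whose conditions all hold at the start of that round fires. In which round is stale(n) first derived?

5

Round 1: R2 [mammal(n) :- flagged(n).]; R3 [locked(n) :- swims(node2).]; R6 [bird(n) :- visible(node2), swims(node2).]; R9 [has_feathers(m) :- small(node2), blue(m), large(n).]. Adds mammal(n), locked(n), bird(n), has_feathers(m).
Round 2: R1 [wooden(m) :- locked(n), blue(m).]; R8 [hot(m) :- mammal(n), large(n), ready(n).]. Adds wooden(m), hot(m).
Round 3: R5 [red(n) :- hot(m), has_feathers(m).]; R12 [green(node2) :- wooden(m).]. Adds red(n), green(node2).
Round 4: R7 [active(m) :- red(n), approved(node2).]. Adds active(m).
Round 5: R4 [stale(n) :- mammal(n), active(m).]; R10 [valid(n) :- active(m), green(node2).]. Adds stale(n), valid(n).
stale(n) first appears in round 5.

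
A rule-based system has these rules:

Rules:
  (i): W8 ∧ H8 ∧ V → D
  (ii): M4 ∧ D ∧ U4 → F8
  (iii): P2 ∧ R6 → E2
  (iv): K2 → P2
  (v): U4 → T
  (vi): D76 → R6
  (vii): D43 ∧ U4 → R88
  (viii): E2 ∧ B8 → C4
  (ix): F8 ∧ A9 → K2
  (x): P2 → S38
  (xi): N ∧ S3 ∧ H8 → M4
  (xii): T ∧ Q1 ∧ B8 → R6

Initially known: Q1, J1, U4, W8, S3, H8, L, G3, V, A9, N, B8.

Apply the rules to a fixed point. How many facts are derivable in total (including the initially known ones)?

[1] (i) [W8 ∧ H8 ∧ V → D]; (v) [U4 → T]; (xi) [N ∧ S3 ∧ H8 → M4]. ⇒ new: D, T, M4.
[2] (ii) [M4 ∧ D ∧ U4 → F8]; (xii) [T ∧ Q1 ∧ B8 → R6]. ⇒ new: F8, R6.
[3] (ix) [F8 ∧ A9 → K2]. ⇒ new: K2.
[4] (iv) [K2 → P2]. ⇒ new: P2.
[5] (iii) [P2 ∧ R6 → E2]; (x) [P2 → S38]. ⇒ new: E2, S38.
[6] (viii) [E2 ∧ B8 → C4]. ⇒ new: C4.
Closure: {A9, B8, C4, D, E2, F8, G3, H8, J1, K2, L, M4, N, P2, Q1, R6, S3, S38, T, U4, V, W8} — 22 facts.

22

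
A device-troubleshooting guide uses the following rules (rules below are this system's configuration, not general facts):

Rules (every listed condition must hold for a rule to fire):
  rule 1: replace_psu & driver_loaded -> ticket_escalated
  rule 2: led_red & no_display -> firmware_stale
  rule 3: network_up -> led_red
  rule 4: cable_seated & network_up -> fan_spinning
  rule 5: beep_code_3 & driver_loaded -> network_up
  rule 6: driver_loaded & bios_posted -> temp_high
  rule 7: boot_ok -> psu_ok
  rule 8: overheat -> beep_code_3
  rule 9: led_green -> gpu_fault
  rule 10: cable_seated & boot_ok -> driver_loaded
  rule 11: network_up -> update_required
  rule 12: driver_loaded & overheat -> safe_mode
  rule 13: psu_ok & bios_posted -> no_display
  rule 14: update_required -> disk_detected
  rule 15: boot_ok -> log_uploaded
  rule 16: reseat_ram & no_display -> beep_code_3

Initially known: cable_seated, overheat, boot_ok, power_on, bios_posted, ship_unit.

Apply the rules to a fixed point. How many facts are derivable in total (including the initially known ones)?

Round 1 — rule 7, rule 8, rule 10, rule 15, derive psu_ok, beep_code_3, driver_loaded, log_uploaded.
Round 2 — rule 5, rule 6, rule 12, rule 13, derive network_up, temp_high, safe_mode, no_display.
Round 3 — rule 3, rule 4, rule 11, derive led_red, fan_spinning, update_required.
Round 4 — rule 2, rule 14, derive firmware_stale, disk_detected.
Closure: {beep_code_3, bios_posted, boot_ok, cable_seated, disk_detected, driver_loaded, fan_spinning, firmware_stale, led_red, log_uploaded, network_up, no_display, overheat, power_on, psu_ok, safe_mode, ship_unit, temp_high, update_required} — 19 facts.

19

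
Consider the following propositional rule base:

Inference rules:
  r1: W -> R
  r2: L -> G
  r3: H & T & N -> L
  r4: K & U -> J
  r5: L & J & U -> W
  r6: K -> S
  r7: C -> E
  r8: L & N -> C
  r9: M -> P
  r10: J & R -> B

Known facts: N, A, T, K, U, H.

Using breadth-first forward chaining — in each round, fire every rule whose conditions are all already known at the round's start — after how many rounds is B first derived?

Round 1 fires r3, r4, r6, giving L, J, S.
Round 2 fires r2, r5, r8, giving G, W, C.
Round 3 fires r1, r7, giving R, E.
Round 4 fires r10, giving B.
B first appears in round 4.

4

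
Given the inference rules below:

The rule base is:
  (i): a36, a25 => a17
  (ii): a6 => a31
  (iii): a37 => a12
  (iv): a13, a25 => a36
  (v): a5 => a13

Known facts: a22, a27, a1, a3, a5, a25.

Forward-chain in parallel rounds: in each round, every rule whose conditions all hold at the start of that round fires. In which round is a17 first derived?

Round 1: (v) [a5 => a13]. Adds a13.
Round 2: (iv) [a13, a25 => a36]. Adds a36.
Round 3: (i) [a36, a25 => a17]. Adds a17.
a17 first appears in round 3.

3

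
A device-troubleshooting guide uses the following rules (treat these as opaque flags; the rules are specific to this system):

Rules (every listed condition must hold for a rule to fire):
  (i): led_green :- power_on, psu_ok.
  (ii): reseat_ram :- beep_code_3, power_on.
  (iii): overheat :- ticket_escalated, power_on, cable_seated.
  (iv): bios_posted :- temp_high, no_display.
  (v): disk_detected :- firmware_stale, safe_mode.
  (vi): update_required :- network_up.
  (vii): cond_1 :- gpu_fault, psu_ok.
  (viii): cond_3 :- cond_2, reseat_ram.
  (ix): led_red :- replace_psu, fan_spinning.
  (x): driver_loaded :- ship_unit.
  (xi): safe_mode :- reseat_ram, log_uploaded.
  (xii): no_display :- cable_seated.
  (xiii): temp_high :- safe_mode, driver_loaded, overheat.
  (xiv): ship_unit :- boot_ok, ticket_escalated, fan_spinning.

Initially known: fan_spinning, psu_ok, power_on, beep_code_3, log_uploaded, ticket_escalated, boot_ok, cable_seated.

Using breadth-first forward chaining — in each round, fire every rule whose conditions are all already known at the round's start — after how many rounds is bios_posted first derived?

Round 1: (i) [led_green :- power_on, psu_ok.]; (ii) [reseat_ram :- beep_code_3, power_on.]; (iii) [overheat :- ticket_escalated, power_on, cable_seated.]; (xii) [no_display :- cable_seated.]; (xiv) [ship_unit :- boot_ok, ticket_escalated, fan_spinning.]. New: led_green, reseat_ram, overheat, no_display, ship_unit.
Round 2: (x) [driver_loaded :- ship_unit.]; (xi) [safe_mode :- reseat_ram, log_uploaded.]. New: driver_loaded, safe_mode.
Round 3: (xiii) [temp_high :- safe_mode, driver_loaded, overheat.]. New: temp_high.
Round 4: (iv) [bios_posted :- temp_high, no_display.]. New: bios_posted.
bios_posted first appears in round 4.

4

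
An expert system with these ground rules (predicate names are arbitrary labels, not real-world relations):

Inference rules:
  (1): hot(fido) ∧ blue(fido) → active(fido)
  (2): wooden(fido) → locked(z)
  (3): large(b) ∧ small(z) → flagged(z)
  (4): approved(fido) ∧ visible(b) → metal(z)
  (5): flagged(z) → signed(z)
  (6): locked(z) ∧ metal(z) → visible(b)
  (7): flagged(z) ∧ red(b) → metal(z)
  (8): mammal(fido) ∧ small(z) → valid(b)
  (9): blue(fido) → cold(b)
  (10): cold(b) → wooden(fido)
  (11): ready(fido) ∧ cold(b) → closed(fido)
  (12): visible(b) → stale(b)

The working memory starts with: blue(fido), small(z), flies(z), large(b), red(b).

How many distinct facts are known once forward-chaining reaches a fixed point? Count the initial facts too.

13

Round 1 — (3), (9), derive flagged(z), cold(b).
Round 2 — (5), (7), (10), derive signed(z), metal(z), wooden(fido).
Round 3 — (2), derive locked(z).
Round 4 — (6), derive visible(b).
Round 5 — (12), derive stale(b).
Closure: {blue(fido), cold(b), flagged(z), flies(z), large(b), locked(z), metal(z), red(b), signed(z), small(z), stale(b), visible(b), wooden(fido)} — 13 facts.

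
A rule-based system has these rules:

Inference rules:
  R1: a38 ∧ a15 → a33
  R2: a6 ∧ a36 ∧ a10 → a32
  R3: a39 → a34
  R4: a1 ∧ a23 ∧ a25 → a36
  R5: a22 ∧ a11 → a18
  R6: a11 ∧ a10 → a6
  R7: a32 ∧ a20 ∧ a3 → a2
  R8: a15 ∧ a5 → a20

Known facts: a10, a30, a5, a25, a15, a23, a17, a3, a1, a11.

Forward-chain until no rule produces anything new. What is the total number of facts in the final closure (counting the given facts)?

15

Round 1: R4 [a1 ∧ a23 ∧ a25 → a36]; R6 [a11 ∧ a10 → a6]; R8 [a15 ∧ a5 → a20]. New: a36, a6, a20.
Round 2: R2 [a6 ∧ a36 ∧ a10 → a32]. New: a32.
Round 3: R7 [a32 ∧ a20 ∧ a3 → a2]. New: a2.
Closure: {a1, a10, a11, a15, a17, a2, a20, a23, a25, a3, a30, a32, a36, a5, a6} — 15 facts.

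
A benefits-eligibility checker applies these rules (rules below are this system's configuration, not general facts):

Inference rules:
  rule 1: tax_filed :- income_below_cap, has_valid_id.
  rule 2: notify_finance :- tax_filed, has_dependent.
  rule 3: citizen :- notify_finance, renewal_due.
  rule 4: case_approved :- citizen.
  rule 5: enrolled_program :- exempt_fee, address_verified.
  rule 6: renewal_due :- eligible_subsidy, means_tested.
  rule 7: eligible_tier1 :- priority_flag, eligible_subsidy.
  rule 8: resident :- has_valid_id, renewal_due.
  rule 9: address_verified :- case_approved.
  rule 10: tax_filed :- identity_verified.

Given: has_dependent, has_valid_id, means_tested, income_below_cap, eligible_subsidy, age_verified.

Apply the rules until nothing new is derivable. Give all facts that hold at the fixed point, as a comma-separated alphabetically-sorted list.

address_verified, age_verified, case_approved, citizen, eligible_subsidy, has_dependent, has_valid_id, income_below_cap, means_tested, notify_finance, renewal_due, resident, tax_filed

Round 1 — rule 1, rule 6, derive tax_filed, renewal_due.
Round 2 — rule 2, rule 8, derive notify_finance, resident.
Round 3 — rule 3, derive citizen.
Round 4 — rule 4, derive case_approved.
Round 5 — rule 9, derive address_verified.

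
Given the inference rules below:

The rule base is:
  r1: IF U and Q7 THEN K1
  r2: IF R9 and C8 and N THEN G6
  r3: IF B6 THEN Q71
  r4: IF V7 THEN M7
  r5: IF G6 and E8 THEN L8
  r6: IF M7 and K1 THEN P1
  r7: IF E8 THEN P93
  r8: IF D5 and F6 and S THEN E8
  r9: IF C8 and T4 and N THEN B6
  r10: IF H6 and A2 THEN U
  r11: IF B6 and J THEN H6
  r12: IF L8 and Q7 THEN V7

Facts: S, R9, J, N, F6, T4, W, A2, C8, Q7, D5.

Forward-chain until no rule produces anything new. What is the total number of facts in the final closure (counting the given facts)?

23

Round 1: r2 [IF R9 and C8 and N THEN G6]; r8 [IF D5 and F6 and S THEN E8]; r9 [IF C8 and T4 and N THEN B6]. Adds G6, E8, B6.
Round 2: r3 [IF B6 THEN Q71]; r5 [IF G6 and E8 THEN L8]; r7 [IF E8 THEN P93]; r11 [IF B6 and J THEN H6]. Adds Q71, L8, P93, H6.
Round 3: r10 [IF H6 and A2 THEN U]; r12 [IF L8 and Q7 THEN V7]. Adds U, V7.
Round 4: r1 [IF U and Q7 THEN K1]; r4 [IF V7 THEN M7]. Adds K1, M7.
Round 5: r6 [IF M7 and K1 THEN P1]. Adds P1.
Closure: {A2, B6, C8, D5, E8, F6, G6, H6, J, K1, L8, M7, N, P1, P93, Q7, Q71, R9, S, T4, U, V7, W} — 23 facts.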